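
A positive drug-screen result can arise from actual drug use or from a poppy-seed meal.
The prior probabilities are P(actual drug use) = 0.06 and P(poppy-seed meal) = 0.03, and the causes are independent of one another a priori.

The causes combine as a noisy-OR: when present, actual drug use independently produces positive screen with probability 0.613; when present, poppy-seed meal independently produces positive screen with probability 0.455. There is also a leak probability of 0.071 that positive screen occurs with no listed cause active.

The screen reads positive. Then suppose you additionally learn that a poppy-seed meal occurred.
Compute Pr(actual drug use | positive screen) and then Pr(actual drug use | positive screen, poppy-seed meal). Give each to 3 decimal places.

Pr(actual drug use | positive screen) ≈ 0.330; Pr(actual drug use | positive screen, poppy-seed meal) ≈ 0.094

Under noisy-OR, P(positive screen | causes) = 1 − (1−0.071)·∏(1−qᵢ) over the active causes.
Weight on actual drug use=true, given the evidence: 0.037276 + 0.001447 = 0.038723
The normalizing constant is 0.071×0.94×0.97 + 0.493695×0.94×0.03 + 0.640477×0.06×0.97 + 0.80406×0.06×0.03 = 0.117383
P(actual drug use | positive screen) = 0.038723/0.117383 ≈ 0.330

With the extra evidence:
By total probability over both values of actual drug use:
  P(positive screen | poppy-seed meal) = 0.493695×0.94 + 0.80406×0.06
        = 0.464073 + 0.048244 = 0.512317
Keeping only the actual drug use-present terms gives 0.048244, so
  P(actual drug use | positive screen, poppy-seed meal) = 0.048244 / 0.512317 ≈ 0.094
Conditioning on poppy-seed meal lowers the posterior on actual drug use: the classic explaining-away effect in a common-effect structure.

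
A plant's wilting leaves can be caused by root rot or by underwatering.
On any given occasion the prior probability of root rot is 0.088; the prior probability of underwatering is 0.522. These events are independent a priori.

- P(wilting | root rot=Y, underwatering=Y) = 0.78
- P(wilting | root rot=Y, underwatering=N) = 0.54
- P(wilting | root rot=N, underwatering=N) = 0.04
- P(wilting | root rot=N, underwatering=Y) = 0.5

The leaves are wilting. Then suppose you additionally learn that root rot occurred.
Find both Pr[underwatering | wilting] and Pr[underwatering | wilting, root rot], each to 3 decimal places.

Pr[underwatering | wilting] ≈ 0.872; Pr[underwatering | wilting, root rot] ≈ 0.612

P(wilting) = 0.04·0.912·0.478 + 0.5·0.912·0.522 + 0.54·0.088·0.478 + 0.78·0.088·0.522 = 0.017437 + 0.238032 + 0.022715 + 0.035830 = 0.314014
The underwatering-present share is 0.238032 + 0.035830 = 0.273862.
P(underwatering | wilting) = 0.273862 / 0.314014 ≈ 0.872

Now also conditioning on root rot=true:
By total probability over both values of underwatering:
  P(wilting | root rot) = 0.54·0.478 + 0.78·0.522
        = 0.258120 + 0.407160 = 0.665280
Configurations with underwatering contribute 0.407160, so
  P(underwatering | wilting, root rot) = 0.407160 / 0.665280 ≈ 0.612
Conditioning on root rot lowers the posterior on underwatering: the classic explaining-away effect in a common-effect structure.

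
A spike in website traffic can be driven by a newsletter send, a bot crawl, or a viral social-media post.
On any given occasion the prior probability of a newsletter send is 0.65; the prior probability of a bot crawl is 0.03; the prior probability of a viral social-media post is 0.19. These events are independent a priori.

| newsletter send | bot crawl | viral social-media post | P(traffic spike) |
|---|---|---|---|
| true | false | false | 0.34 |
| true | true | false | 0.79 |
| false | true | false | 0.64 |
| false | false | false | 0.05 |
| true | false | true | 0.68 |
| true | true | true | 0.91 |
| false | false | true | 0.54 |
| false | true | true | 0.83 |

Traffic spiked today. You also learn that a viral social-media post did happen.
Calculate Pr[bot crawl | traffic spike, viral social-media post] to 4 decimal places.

Pr[bot crawl | traffic spike, viral social-media post] ≈ 0.0414

Numerator (weight on configurations with bot crawl): 0.008715 + 0.017745 = 0.026460
Normalizer over all consistent configurations: 0.54×0.35×0.97 + 0.83×0.35×0.03 + 0.68×0.65×0.97 + 0.91×0.65×0.03 = 0.638530
Posterior = 0.026460 / 0.638530 ≈ 0.0414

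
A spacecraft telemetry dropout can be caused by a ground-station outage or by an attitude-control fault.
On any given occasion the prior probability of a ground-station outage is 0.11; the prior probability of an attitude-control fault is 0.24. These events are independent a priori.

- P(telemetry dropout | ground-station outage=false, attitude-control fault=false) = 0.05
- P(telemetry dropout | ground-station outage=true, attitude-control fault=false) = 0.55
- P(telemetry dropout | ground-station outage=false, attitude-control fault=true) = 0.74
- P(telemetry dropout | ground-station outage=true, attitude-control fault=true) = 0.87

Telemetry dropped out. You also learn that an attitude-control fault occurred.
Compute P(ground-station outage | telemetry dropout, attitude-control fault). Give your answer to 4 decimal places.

P(ground-station outage | telemetry dropout, attitude-control fault) ≈ 0.1269

Sum P(telemetry dropout|·) weighted by the priors over both values of ground-station outage:
  P(telemetry dropout | attitude-control fault) = 0.74×0.89 + 0.87×0.11
        = 0.658600 + 0.095700 = 0.754300
Keeping only the ground-station outage-present terms gives 0.095700, so
  P(ground-station outage | telemetry dropout, attitude-control fault) = 0.095700 / 0.754300 ≈ 0.1269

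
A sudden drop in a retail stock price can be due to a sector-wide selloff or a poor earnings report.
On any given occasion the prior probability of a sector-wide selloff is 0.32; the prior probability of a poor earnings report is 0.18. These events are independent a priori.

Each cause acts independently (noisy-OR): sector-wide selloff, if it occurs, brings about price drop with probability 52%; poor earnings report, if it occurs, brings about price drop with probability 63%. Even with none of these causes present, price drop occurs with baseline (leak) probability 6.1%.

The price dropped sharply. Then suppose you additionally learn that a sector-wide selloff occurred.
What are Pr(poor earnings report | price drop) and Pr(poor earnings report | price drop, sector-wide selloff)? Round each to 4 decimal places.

Pr(poor earnings report | price drop) ≈ 0.4179; Pr(poor earnings report | price drop, sector-wide selloff) ≈ 0.2498

Under noisy-OR, P(price drop | causes) = 1 − (1−0.061)·∏(1−qᵢ) over the active causes.
By total probability over the 4 (sector-wide selloff, poor earnings report) configurations:
  P(price drop) = 0.061·0.68·0.82 + 0.65257·0.68·0.18 + 0.54928·0.32·0.82 + 0.833234·0.32·0.18
        = 0.034014 + 0.079875 + 0.144131 + 0.047994 = 0.306014
Configurations with poor earnings report contribute 0.127869, so
  P(poor earnings report | price drop) = 0.127869 / 0.306014 ≈ 0.4179

Now also conditioning on sector-wide selloff=true:
P(price drop | sector-wide selloff) = 0.54928×0.82 + 0.833234×0.18 = 0.450410 + 0.149982 = 0.600392
Of this, 0.149982 comes from 0.833234×0.18 (the poor earnings report=true cases).
P(poor earnings report | price drop, sector-wide selloff) = 0.149982 / 0.600392 ≈ 0.2498
This is intercausal reasoning (explaining away): once sector-wide selloff accounts for the price drop, poor earnings report becomes less likely.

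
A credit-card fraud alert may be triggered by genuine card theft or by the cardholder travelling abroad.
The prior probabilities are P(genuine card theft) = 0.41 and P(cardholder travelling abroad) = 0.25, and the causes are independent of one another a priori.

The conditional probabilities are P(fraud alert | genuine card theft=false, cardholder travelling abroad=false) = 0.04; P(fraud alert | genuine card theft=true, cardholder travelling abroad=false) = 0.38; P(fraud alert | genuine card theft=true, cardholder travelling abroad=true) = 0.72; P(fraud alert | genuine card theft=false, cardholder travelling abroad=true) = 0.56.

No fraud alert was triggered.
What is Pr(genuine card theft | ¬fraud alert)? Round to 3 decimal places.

P(¬fraud alert) = 0.96·0.59·0.75 + 0.44·0.59·0.25 + 0.62·0.41·0.75 + 0.28·0.41·0.25 = 0.424800 + 0.064900 + 0.190650 + 0.028700 = 0.709050
The genuine card theft-present share is 0.190650 + 0.028700 = 0.219350.
P(genuine card theft | ¬fraud alert) = 0.219350 / 0.709050 ≈ 0.309

Pr(genuine card theft | ¬fraud alert) ≈ 0.309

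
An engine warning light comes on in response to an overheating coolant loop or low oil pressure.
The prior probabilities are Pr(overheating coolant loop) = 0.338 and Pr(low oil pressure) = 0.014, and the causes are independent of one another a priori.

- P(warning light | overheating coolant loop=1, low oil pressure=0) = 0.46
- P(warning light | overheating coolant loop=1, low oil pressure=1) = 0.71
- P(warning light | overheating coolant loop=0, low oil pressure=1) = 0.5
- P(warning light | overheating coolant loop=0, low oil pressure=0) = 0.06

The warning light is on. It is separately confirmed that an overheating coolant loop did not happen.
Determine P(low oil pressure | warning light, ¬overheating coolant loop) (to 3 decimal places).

For the numerator, keep only low oil pressure=true terms: 0.5×0.014 = 0.007000
The normalizing constant is 0.06×0.986 + 0.5×0.014 = 0.066160
P(low oil pressure | warning light, ¬overheating coolant loop) = 0.007000/0.066160 ≈ 0.106

P(low oil pressure | warning light, ¬overheating coolant loop) ≈ 0.106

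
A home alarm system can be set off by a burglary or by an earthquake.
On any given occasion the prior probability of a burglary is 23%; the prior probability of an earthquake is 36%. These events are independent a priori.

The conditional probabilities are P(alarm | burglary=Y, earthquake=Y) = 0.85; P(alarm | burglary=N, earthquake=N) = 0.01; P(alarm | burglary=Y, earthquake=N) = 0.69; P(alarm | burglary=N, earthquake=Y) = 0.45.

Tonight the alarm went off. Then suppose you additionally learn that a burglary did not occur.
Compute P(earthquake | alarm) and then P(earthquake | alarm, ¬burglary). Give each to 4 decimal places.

P(earthquake | alarm) ≈ 0.6469; P(earthquake | alarm, ¬burglary) ≈ 0.9620

Numerator (weight on configurations with earthquake): 0.124740 + 0.070380 = 0.195120
Normalizer over all consistent configurations: 0.01×0.77×0.64 + 0.45×0.77×0.36 + 0.69×0.23×0.64 + 0.85×0.23×0.36 = 0.301616
P(earthquake | alarm) = 0.195120/0.301616 ≈ 0.6469

With the extra evidence:
Enumerate both values of earthquake and weight by the priors:
  P(alarm | ¬burglary) = 0.01*0.64 + 0.45*0.36
        = 0.006400 + 0.162000 = 0.168400
Configurations with earthquake contribute 0.162000, so
  P(earthquake | alarm, ¬burglary) = 0.162000 / 0.168400 ≈ 0.9620
With burglary excluded, earthquake must carry more of the explanatory weight for the alarm.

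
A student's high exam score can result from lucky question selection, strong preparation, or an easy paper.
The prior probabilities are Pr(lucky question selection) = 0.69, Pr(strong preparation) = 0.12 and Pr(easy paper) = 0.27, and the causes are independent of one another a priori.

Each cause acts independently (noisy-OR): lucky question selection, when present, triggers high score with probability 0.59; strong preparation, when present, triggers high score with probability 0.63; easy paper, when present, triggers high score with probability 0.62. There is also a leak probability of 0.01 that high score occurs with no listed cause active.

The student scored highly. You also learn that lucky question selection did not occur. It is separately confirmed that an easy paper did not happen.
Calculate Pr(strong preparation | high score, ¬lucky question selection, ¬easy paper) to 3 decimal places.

Pr(strong preparation | high score, ¬lucky question selection, ¬easy paper) ≈ 0.896

Under noisy-OR, P(high score | causes) = 1 − (1−0.01)·∏(1−qᵢ) over the active causes.
Enumerate both values of strong preparation and weight by the priors:
  P(high score | ¬lucky question selection, ¬easy paper) = 0.01×0.88 + 0.6337×0.12
        = 0.008800 + 0.076044 = 0.084844
Keeping only the strong preparation-present terms gives 0.076044, so
  P(strong preparation | high score, ¬lucky question selection, ¬easy paper) = 0.076044 / 0.084844 ≈ 0.896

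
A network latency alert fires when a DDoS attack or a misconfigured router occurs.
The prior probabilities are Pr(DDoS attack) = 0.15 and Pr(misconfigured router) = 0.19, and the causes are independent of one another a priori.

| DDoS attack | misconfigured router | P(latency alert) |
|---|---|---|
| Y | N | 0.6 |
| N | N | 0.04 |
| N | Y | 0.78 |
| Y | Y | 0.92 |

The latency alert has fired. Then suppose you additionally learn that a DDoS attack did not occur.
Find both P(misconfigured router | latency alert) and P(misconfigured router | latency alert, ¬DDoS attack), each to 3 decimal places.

For the numerator, keep only misconfigured router=true terms: 0.125970 + 0.026220 = 0.152190
The normalizing constant is 0.04*0.85*0.81 + 0.78*0.85*0.19 + 0.6*0.15*0.81 + 0.92*0.15*0.19 = 0.252630
Posterior = 0.152190 / 0.252630 ≈ 0.602

With the extra evidence:
By total probability over both values of misconfigured router:
  P(latency alert | ¬DDoS attack) = 0.04*0.81 + 0.78*0.19
        = 0.032400 + 0.148200 = 0.180600
Keeping only the misconfigured router-present terms gives 0.148200, so
  P(misconfigured router | latency alert, ¬DDoS attack) = 0.148200 / 0.180600 ≈ 0.821
Ruling out DDoS attack raises the posterior on misconfigured router — the flip side of explaining away.

P(misconfigured router | latency alert) ≈ 0.602; P(misconfigured router | latency alert, ¬DDoS attack) ≈ 0.821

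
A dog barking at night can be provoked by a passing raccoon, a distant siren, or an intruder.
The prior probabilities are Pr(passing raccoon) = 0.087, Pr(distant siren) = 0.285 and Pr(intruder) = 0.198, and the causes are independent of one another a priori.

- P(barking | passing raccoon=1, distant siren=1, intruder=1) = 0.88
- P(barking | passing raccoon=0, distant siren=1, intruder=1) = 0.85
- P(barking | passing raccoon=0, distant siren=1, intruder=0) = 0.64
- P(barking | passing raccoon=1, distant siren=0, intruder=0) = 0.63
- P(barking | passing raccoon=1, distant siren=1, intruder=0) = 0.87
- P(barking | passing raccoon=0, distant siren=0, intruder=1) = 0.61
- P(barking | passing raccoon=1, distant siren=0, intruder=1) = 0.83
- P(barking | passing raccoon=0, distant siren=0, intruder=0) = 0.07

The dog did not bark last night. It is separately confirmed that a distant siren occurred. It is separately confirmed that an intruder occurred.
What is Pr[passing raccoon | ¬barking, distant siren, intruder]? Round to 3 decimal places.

Pr[passing raccoon | ¬barking, distant siren, intruder] ≈ 0.071

Enumerate both values of passing raccoon and weight by the priors:
  P(¬barking | distant siren, intruder) = 0.15·0.913 + 0.12·0.087
        = 0.136950 + 0.010440 = 0.147390
The terms with passing raccoon present sum to 0.010440, so
  P(passing raccoon | ¬barking, distant siren, intruder) = 0.010440 / 0.147390 ≈ 0.071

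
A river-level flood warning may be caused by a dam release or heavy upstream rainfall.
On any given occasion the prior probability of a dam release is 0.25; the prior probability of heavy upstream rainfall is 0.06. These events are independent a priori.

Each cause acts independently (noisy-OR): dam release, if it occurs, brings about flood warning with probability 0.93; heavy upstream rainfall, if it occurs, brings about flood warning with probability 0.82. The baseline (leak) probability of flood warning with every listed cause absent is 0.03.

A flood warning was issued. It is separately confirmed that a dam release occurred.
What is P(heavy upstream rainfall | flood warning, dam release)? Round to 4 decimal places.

P(heavy upstream rainfall | flood warning, dam release) ≈ 0.0634

Under noisy-OR, P(flood warning | causes) = 1 − (1−0.03)·∏(1−qᵢ) over the active causes.
Enumerate both values of heavy upstream rainfall and weight by the priors:
  P(flood warning | dam release) = 0.9321·0.94 + 0.987778·0.06
        = 0.876174 + 0.059267 = 0.935441
Keeping only the heavy upstream rainfall-present terms gives 0.059267, so
  P(heavy upstream rainfall | flood warning, dam release) = 0.059267 / 0.935441 ≈ 0.0634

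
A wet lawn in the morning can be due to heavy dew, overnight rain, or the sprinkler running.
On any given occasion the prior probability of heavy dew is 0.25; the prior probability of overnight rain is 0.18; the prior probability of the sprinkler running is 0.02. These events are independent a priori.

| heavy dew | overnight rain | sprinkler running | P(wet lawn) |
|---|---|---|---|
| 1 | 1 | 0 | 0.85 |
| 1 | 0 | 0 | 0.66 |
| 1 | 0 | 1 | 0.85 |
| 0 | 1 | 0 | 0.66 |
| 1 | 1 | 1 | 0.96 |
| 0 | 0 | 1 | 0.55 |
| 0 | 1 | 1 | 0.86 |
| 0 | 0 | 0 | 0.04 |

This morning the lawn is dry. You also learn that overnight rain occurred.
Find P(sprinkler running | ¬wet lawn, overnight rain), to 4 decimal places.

P(sprinkler running | ¬wet lawn, overnight rain) ≈ 0.0080

P(¬wet lawn | overnight rain) = 0.34*0.75*0.98 + 0.14*0.75*0.02 + 0.15*0.25*0.98 + 0.04*0.25*0.02 = 0.249900 + 0.002100 + 0.036750 + 0.000200 = 0.288950
The sprinkler running-present share is 0.002100 + 0.000200 = 0.002300.
So P(sprinkler running | ¬wet lawn, overnight rain) = 0.002300/0.288950 ≈ 0.0080.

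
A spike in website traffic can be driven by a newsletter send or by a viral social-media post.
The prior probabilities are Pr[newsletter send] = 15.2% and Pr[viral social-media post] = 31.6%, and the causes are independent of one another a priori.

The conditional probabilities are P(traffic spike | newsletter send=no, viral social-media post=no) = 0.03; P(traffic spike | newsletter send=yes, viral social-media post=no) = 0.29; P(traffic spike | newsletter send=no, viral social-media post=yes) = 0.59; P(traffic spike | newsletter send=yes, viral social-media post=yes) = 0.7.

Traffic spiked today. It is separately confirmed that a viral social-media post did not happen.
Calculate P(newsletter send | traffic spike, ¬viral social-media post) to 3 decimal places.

P(newsletter send | traffic spike, ¬viral social-media post) ≈ 0.634

Enumerate both values of newsletter send and weight by the priors:
  P(traffic spike | ¬viral social-media post) = 0.03*0.848 + 0.29*0.152
        = 0.025440 + 0.044080 = 0.069520
The terms with newsletter send present sum to 0.044080, so
  P(newsletter send | traffic spike, ¬viral social-media post) = 0.044080 / 0.069520 ≈ 0.634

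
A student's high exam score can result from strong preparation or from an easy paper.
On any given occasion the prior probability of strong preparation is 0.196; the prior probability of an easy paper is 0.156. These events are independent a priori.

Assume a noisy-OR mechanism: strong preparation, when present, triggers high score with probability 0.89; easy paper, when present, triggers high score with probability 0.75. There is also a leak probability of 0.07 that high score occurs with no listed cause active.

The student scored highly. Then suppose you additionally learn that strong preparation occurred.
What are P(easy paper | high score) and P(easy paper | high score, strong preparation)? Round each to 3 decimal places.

P(easy paper | high score) ≈ 0.391; P(easy paper | high score, strong preparation) ≈ 0.167

Under noisy-OR, P(high score | causes) = 1 − (1−0.07)·∏(1−qᵢ) over the active causes.
P(high score) = 0.07×0.804×0.844 + 0.7675×0.804×0.156 + 0.8977×0.196×0.844 + 0.974425×0.196×0.156 = 0.047500 + 0.096263 + 0.148501 + 0.029794 = 0.322058
Of this, 0.126057 comes from 0.096263 + 0.029794 (the easy paper=true cases).
P(easy paper | high score) = 0.126057 / 0.322058 ≈ 0.391

With the extra evidence:
Weight on easy paper=true, given the evidence: 0.974425*0.156 = 0.152010
Normalizer over all consistent configurations: 0.8977*0.844 + 0.974425*0.156 = 0.909669
P(easy paper | high score, strong preparation) = 0.152010/0.909669 ≈ 0.167
The drop from 0.391 to 0.167 is the explaining-away (discounting) effect.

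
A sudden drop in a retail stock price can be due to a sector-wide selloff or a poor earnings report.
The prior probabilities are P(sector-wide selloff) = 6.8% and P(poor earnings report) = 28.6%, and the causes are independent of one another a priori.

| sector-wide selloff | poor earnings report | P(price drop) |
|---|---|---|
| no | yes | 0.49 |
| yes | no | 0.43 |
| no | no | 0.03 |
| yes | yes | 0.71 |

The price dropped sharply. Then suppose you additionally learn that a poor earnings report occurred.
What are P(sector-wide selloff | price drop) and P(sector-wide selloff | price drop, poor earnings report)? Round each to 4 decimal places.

P(sector-wide selloff | price drop) ≈ 0.1872; P(sector-wide selloff | price drop, poor earnings report) ≈ 0.0956

Enumerate the 4 (sector-wide selloff, poor earnings report) configurations and weight by the priors:
  P(price drop) = 0.03*0.932*0.714 + 0.49*0.932*0.286 + 0.43*0.068*0.714 + 0.71*0.068*0.286
        = 0.019963 + 0.130610 + 0.020877 + 0.013808 = 0.185258
Keeping only the sector-wide selloff-present terms gives 0.034685, so
  P(sector-wide selloff | price drop) = 0.034685 / 0.185258 ≈ 0.1872

With the extra evidence:
P(price drop | poor earnings report) = 0.49×0.932 + 0.71×0.068 = 0.456680 + 0.048280 = 0.504960
Restricting to configurations with sector-wide selloff present: 0.71×0.068 = 0.048280.
P(sector-wide selloff | price drop, poor earnings report) = 0.048280 / 0.504960 ≈ 0.0956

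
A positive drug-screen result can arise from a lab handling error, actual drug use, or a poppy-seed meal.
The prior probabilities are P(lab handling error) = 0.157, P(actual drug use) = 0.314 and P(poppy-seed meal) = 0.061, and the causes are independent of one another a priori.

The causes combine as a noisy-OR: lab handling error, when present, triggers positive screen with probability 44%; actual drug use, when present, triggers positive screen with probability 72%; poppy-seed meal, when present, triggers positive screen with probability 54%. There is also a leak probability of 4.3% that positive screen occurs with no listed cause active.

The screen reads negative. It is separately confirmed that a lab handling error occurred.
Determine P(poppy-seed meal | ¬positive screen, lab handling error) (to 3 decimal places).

P(poppy-seed meal | ¬positive screen, lab handling error) ≈ 0.029

Under noisy-OR, P(positive screen | causes) = 1 − (1−0.043)·∏(1−qᵢ) over the active causes.
Weight on poppy-seed meal=true, given the evidence: 0.010316 + 0.001322 = 0.011638
Denominator P(¬positive screen | lab handling error): 0.53592·0.686·0.939 + 0.246523·0.686·0.061 + 0.150058·0.314·0.939 + 0.069026·0.314·0.061 = 0.401097
Posterior = 0.011638 / 0.401097 ≈ 0.029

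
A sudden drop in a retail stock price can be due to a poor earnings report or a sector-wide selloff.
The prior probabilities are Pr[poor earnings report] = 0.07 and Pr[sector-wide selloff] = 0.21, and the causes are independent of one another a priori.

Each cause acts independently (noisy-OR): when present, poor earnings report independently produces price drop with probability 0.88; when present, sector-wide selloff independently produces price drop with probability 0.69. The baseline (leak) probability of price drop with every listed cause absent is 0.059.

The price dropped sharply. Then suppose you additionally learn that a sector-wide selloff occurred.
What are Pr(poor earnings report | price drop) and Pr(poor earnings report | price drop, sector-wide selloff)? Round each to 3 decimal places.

Pr(poor earnings report | price drop) ≈ 0.258; Pr(poor earnings report | price drop, sector-wide selloff) ≈ 0.093

Under noisy-OR, P(price drop | causes) = 1 − (1−0.059)·∏(1−qᵢ) over the active causes.
P(price drop) = 0.059×0.93×0.79 + 0.70829×0.93×0.21 + 0.88708×0.07×0.79 + 0.964995×0.07×0.21 = 0.043347 + 0.138329 + 0.049056 + 0.014185 = 0.244917
Restricting to configurations with poor earnings report present: 0.049056 + 0.014185 = 0.063241.
Hence the posterior is 0.063241/0.244917 ≈ 0.258.

Now also conditioning on sector-wide selloff=true:
Enumerate both values of poor earnings report and weight by the priors:
  P(price drop | sector-wide selloff) = 0.70829·0.93 + 0.964995·0.07
        = 0.658710 + 0.067550 = 0.726260
The terms with poor earnings report present sum to 0.067550, so
  P(poor earnings report | price drop, sector-wide selloff) = 0.067550 / 0.726260 ≈ 0.093
This is intercausal reasoning (explaining away): once sector-wide selloff accounts for the price drop, poor earnings report becomes less likely.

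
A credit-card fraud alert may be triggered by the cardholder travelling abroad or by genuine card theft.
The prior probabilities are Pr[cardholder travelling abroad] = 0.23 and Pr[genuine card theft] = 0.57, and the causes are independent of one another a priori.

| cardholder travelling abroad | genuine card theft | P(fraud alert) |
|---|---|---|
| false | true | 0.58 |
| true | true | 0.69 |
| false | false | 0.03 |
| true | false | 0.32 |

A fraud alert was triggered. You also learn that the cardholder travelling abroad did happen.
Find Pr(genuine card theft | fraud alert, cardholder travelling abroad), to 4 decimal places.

Pr(genuine card theft | fraud alert, cardholder travelling abroad) ≈ 0.7408

P(fraud alert | cardholder travelling abroad) = 0.32×0.43 + 0.69×0.57 = 0.137600 + 0.393300 = 0.530900
Of this, 0.393300 comes from 0.69×0.57 (the genuine card theft=true cases).
Hence the posterior is 0.393300/0.530900 ≈ 0.7408.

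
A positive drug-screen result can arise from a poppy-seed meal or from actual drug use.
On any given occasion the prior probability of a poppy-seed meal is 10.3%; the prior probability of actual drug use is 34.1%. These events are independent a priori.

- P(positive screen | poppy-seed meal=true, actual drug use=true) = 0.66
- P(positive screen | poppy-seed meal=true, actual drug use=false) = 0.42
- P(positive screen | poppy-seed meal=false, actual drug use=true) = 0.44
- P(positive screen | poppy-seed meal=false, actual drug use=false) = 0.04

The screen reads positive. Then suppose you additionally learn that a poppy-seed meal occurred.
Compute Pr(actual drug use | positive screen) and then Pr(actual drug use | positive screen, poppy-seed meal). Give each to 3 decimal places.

P(positive screen) = 0.04*0.897*0.659 + 0.44*0.897*0.341 + 0.42*0.103*0.659 + 0.66*0.103*0.341 = 0.023645 + 0.134586 + 0.028508 + 0.023181 = 0.209920
Restricting to configurations with actual drug use present: 0.134586 + 0.023181 = 0.157767.
So P(actual drug use | positive screen) = 0.157767/0.209920 ≈ 0.752.

Now also conditioning on poppy-seed meal=true:
P(positive screen | poppy-seed meal) = 0.42×0.659 + 0.66×0.341 = 0.276780 + 0.225060 = 0.501840
Restricting to configurations with actual drug use present: 0.66×0.341 = 0.225060.
Hence the posterior is 0.225060/0.501840 ≈ 0.448.
This is intercausal reasoning (explaining away): once poppy-seed meal accounts for the positive screen, actual drug use becomes less likely.

Pr(actual drug use | positive screen) ≈ 0.752; Pr(actual drug use | positive screen, poppy-seed meal) ≈ 0.448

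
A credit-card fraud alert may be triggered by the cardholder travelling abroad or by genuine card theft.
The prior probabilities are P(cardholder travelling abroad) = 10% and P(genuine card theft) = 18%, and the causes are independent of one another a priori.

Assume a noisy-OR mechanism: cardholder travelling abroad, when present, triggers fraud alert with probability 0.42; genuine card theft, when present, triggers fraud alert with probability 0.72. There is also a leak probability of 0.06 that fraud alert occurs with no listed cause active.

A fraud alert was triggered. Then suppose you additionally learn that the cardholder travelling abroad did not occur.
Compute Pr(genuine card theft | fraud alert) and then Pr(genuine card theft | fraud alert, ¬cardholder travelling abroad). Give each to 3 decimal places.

Pr(genuine card theft | fraud alert) ≈ 0.623; Pr(genuine card theft | fraud alert, ¬cardholder travelling abroad) ≈ 0.729

Under noisy-OR, P(fraud alert | causes) = 1 − (1−0.06)·∏(1−qᵢ) over the active causes.
P(fraud alert) = 0.06·0.9·0.82 + 0.7368·0.9·0.18 + 0.4548·0.1·0.82 + 0.847344·0.1·0.18 = 0.044280 + 0.119362 + 0.037294 + 0.015252 = 0.216188
Of this, 0.134614 comes from 0.119362 + 0.015252 (the genuine card theft=true cases).
P(genuine card theft | fraud alert) = 0.134614 / 0.216188 ≈ 0.623

With the extra evidence:
P(fraud alert | ¬cardholder travelling abroad) = 0.06·0.82 + 0.7368·0.18 = 0.049200 + 0.132624 = 0.181824
Of this, 0.132624 comes from 0.7368·0.18 (the genuine card theft=true cases).
Hence the posterior is 0.132624/0.181824 ≈ 0.729.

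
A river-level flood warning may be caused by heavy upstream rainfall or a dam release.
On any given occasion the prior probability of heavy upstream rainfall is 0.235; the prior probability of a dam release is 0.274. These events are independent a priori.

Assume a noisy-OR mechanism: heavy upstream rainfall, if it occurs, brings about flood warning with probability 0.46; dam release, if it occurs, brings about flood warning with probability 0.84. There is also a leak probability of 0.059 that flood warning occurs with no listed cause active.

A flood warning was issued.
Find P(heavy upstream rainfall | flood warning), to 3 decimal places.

Under noisy-OR, P(flood warning | causes) = 1 − (1−0.059)·∏(1−qᵢ) over the active causes.
Weight on heavy upstream rainfall=true, given the evidence: 0.083916 + 0.059155 = 0.143071
Denominator P(flood warning): 0.059×0.765×0.726 + 0.84944×0.765×0.274 + 0.49186×0.235×0.726 + 0.918698×0.235×0.274 = 0.353890
P(heavy upstream rainfall | flood warning) = 0.143071/0.353890 ≈ 0.404

P(heavy upstream rainfall | flood warning) ≈ 0.404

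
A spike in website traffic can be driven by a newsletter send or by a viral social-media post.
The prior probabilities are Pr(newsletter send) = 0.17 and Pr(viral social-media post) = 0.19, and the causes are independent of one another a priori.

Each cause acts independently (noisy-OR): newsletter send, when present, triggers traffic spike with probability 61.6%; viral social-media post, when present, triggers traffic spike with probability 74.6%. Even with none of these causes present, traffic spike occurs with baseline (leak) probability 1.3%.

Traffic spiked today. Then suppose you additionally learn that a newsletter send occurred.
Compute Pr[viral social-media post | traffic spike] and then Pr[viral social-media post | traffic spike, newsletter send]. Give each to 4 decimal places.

Under noisy-OR, P(traffic spike | causes) = 1 − (1−0.013)·∏(1−qᵢ) over the active causes.
Sum P(traffic spike|·) weighted by the priors over the 4 (newsletter send, viral social-media post) configurations:
  P(traffic spike) = 0.013×0.83×0.81 + 0.749302×0.83×0.19 + 0.620992×0.17×0.81 + 0.903732×0.17×0.19
        = 0.008740 + 0.118165 + 0.085511 + 0.029191 = 0.241607
Keeping only the viral social-media post-present terms gives 0.147356, so
  P(viral social-media post | traffic spike) = 0.147356 / 0.241607 ≈ 0.6099

Now condition on the additional information:
P(traffic spike | newsletter send) = 0.620992·0.81 + 0.903732·0.19 = 0.503004 + 0.171709 = 0.674713
Restricting to configurations with viral social-media post present: 0.903732·0.19 = 0.171709.
So P(viral social-media post | traffic spike, newsletter send) = 0.171709/0.674713 ≈ 0.2545.
This is intercausal reasoning (explaining away): once newsletter send accounts for the traffic spike, viral social-media post becomes less likely.

Pr[viral social-media post | traffic spike] ≈ 0.6099; Pr[viral social-media post | traffic spike, newsletter send] ≈ 0.2545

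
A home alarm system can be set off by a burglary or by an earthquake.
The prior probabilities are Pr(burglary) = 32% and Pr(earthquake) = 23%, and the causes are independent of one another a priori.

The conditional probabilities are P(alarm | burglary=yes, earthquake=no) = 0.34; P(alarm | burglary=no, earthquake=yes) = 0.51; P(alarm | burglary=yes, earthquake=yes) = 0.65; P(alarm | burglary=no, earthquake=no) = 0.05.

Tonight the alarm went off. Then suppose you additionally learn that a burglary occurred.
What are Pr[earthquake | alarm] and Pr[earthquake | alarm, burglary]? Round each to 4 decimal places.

Pr[earthquake | alarm] ≈ 0.5371; Pr[earthquake | alarm, burglary] ≈ 0.3635

P(alarm) = 0.05·0.68·0.77 + 0.51·0.68·0.23 + 0.34·0.32·0.77 + 0.65·0.32·0.23 = 0.026180 + 0.079764 + 0.083776 + 0.047840 = 0.237560
The earthquake-present share is 0.079764 + 0.047840 = 0.127604.
Hence the posterior is 0.127604/0.237560 ≈ 0.5371.

With the extra evidence:
Sum P(alarm|·) weighted by the priors over both values of earthquake:
  P(alarm | burglary) = 0.34×0.77 + 0.65×0.23
        = 0.261800 + 0.149500 = 0.411300
The terms with earthquake present sum to 0.149500, so
  P(earthquake | alarm, burglary) = 0.149500 / 0.411300 ≈ 0.3635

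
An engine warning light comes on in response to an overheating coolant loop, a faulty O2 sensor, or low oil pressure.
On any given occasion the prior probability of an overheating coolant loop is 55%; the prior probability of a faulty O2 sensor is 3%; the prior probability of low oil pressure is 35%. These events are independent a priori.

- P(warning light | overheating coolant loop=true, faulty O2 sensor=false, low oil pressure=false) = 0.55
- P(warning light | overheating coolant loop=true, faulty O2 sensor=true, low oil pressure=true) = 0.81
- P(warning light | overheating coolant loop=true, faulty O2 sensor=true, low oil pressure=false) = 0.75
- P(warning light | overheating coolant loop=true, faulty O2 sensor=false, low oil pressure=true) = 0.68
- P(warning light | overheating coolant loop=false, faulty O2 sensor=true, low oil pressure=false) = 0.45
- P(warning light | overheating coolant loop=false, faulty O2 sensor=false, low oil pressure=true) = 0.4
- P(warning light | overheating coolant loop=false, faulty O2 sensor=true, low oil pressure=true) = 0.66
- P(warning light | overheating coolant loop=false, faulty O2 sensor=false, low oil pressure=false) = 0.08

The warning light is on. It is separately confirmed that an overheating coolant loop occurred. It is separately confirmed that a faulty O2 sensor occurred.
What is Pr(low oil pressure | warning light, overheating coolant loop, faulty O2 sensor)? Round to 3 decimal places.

Enumerate both values of low oil pressure and weight by the priors:
  P(warning light | overheating coolant loop, faulty O2 sensor) = 0.75·0.65 + 0.81·0.35
        = 0.487500 + 0.283500 = 0.771000
Keeping only the low oil pressure-present terms gives 0.283500, so
  P(low oil pressure | warning light, overheating coolant loop, faulty O2 sensor) = 0.283500 / 0.771000 ≈ 0.368

Pr(low oil pressure | warning light, overheating coolant loop, faulty O2 sensor) ≈ 0.368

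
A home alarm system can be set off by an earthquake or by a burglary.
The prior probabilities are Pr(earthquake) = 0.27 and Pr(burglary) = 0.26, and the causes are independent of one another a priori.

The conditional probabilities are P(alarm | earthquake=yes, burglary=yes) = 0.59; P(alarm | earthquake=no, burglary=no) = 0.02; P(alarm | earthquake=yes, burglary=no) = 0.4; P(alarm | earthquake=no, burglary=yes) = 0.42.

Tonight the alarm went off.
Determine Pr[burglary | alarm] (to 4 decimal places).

P(alarm) = 0.02×0.73×0.74 + 0.42×0.73×0.26 + 0.4×0.27×0.74 + 0.59×0.27×0.26 = 0.010804 + 0.079716 + 0.079920 + 0.041418 = 0.211858
Of this, 0.121134 comes from 0.079716 + 0.041418 (the burglary=true cases).
So P(burglary | alarm) = 0.121134/0.211858 ≈ 0.5718.

Pr[burglary | alarm] ≈ 0.5718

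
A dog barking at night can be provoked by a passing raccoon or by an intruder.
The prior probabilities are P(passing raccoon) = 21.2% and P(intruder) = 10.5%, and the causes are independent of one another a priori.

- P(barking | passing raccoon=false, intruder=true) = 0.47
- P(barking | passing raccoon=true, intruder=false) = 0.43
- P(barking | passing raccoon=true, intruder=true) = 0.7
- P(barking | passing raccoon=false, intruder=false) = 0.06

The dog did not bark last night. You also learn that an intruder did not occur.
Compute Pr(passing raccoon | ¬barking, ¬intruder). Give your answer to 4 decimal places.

Enumerate both values of passing raccoon and weight by the priors:
  P(¬barking | ¬intruder) = 0.94·0.788 + 0.57·0.212
        = 0.740720 + 0.120840 = 0.861560
Keeping only the passing raccoon-present terms gives 0.120840, so
  P(passing raccoon | ¬barking, ¬intruder) = 0.120840 / 0.861560 ≈ 0.1403

Pr(passing raccoon | ¬barking, ¬intruder) ≈ 0.1403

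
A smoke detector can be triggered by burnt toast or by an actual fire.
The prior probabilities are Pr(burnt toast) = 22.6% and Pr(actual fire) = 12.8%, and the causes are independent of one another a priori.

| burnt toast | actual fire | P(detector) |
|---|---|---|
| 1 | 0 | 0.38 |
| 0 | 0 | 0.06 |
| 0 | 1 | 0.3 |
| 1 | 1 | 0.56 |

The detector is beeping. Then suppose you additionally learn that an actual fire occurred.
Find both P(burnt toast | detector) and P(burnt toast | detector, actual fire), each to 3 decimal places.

P(detector) = 0.06·0.774·0.872 + 0.3·0.774·0.128 + 0.38·0.226·0.872 + 0.56·0.226·0.128 = 0.040496 + 0.029722 + 0.074887 + 0.016200 = 0.161305
Restricting to configurations with burnt toast present: 0.074887 + 0.016200 = 0.091087.
So P(burnt toast | detector) = 0.091087/0.161305 ≈ 0.565.

Now also conditioning on actual fire=true:
Enumerate both values of burnt toast and weight by the priors:
  P(detector | actual fire) = 0.3·0.774 + 0.56·0.226
        = 0.232200 + 0.126560 = 0.358760
Configurations with burnt toast contribute 0.126560, so
  P(burnt toast | detector, actual fire) = 0.126560 / 0.358760 ≈ 0.353

P(burnt toast | detector) ≈ 0.565; P(burnt toast | detector, actual fire) ≈ 0.353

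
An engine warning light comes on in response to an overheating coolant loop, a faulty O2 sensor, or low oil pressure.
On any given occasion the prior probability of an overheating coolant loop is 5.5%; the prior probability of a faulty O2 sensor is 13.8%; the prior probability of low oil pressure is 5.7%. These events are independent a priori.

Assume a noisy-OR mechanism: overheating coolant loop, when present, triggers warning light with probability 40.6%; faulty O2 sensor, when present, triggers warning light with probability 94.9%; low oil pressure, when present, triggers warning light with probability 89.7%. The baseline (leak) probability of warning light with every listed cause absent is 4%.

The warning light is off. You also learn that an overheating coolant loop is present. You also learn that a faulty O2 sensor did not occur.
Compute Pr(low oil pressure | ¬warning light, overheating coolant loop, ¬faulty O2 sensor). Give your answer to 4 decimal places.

Under noisy-OR, P(warning light | causes) = 1 − (1−0.04)·∏(1−qᵢ) over the active causes.
Numerator (weight on configurations with low oil pressure): 0.058735×0.057 = 0.003348
Denominator P(¬warning light | overheating coolant loop, ¬faulty O2 sensor): 0.57024×0.943 + 0.058735×0.057 = 0.541084
P(low oil pressure | ¬warning light, overheating coolant loop, ¬faulty O2 sensor) = 0.003348/0.541084 ≈ 0.0062

Pr(low oil pressure | ¬warning light, overheating coolant loop, ¬faulty O2 sensor) ≈ 0.0062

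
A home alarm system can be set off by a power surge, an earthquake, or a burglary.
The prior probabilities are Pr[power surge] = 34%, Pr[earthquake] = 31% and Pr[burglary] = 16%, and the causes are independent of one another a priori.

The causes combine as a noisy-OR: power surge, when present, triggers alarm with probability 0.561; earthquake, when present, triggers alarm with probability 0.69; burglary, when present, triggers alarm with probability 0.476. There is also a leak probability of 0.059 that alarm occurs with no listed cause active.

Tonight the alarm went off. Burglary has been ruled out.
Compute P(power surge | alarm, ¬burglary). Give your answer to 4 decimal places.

P(power surge | alarm, ¬burglary) ≈ 0.5720

Under noisy-OR, P(alarm | causes) = 1 − (1−0.059)·∏(1−qᵢ) over the active causes.
Numerator (weight on configurations with power surge): 0.137687 + 0.091902 = 0.229589
Normalizer over all consistent configurations: 0.059·0.66·0.69 + 0.70829·0.66·0.31 + 0.586901·0.34·0.69 + 0.871939·0.34·0.31 = 0.401374
P(power surge | alarm, ¬burglary) = 0.229589/0.401374 ≈ 0.5720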